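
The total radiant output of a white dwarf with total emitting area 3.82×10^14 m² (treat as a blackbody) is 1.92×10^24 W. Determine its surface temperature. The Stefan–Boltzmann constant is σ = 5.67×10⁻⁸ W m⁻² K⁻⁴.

T ≈ 17300 K

From P = σAT⁴, T = (P / σA)^(1/4) = (1.92×10^24 / (5.67×10⁻⁸ × 3.82×10^14))^(1/4).
T = (8.86×10^16)^(1/4) = 17300 K.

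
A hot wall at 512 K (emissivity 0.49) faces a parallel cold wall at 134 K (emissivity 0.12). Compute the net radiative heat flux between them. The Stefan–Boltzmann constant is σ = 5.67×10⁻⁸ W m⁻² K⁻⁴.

q ≈ 414 W/m²

For two large parallel gray plates, q = σ(T₁⁴ − T₂⁴) / (1/ε₁ + 1/ε₂ − 1).
1/ε₁ + 1/ε₂ − 1 = 1/0.49 + 1/0.12 − 1 = 9.374.
T₁⁴ − T₂⁴ = 6.87×10^10 − 3.22×10^8 = 6.84×10^10 K⁴.
q = 5.67×10⁻⁸ × 6.84×10^10 / 9.374 = 414 W/m².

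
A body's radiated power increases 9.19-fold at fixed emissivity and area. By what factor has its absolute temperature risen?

factor ≈ 1.74

P ∝ T⁴ ⇒ T ∝ P^(1/4), so T scales by (9.19)^(1/4) = 1.74.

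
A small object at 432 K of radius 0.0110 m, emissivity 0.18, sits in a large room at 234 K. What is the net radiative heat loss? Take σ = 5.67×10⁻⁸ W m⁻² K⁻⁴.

Q ≈ 0.494 W

A = 4πr² = 4π × (0.0110)² = 1.52×10^-3 m².
Q = εσA(T⁴ − T_s⁴). T⁴ − T_s⁴ = (432)⁴ − (234)⁴ = 3.48×10^10 − 3.00×10^9 = 3.18×10^10 K⁴.
Q = 0.18 × 5.67×10⁻⁸ × 1.52×10^-3 × 3.18×10^10 = 0.494 W.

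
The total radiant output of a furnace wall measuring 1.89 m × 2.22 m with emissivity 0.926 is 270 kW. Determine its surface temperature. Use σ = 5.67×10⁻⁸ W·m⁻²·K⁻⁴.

A = 1.89 × 2.22 = 4.20 m².
From P = εσAT⁴, T = (P / εσA)^(1/4) = (2.70×10^5 / (0.926 × 5.67×10⁻⁸ × 4.20))^(1/4).
T = (1.23×10^12)^(1/4) = 1050 K.

T ≈ 1050 K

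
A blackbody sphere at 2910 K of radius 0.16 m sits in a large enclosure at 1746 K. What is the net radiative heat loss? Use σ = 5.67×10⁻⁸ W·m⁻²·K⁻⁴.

Q ≈ 1.14×10^6 W

A = 4πr² = 4π × (0.16)² = 0.322 m².
Q = σA(T⁴ − T_s⁴). T⁴ − T_s⁴ = (2910)⁴ − (1746)⁴ = 7.17×10^13 − 9.29×10^12 = 6.24×10^13 K⁴.
Q = 5.67×10⁻⁸ × 0.322 × 6.24×10^13 = 1.14×10^6 W.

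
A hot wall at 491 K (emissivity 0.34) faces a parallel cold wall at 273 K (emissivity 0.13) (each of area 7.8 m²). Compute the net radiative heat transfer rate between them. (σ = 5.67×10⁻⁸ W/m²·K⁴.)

For two large parallel gray plates, q = σ(T₁⁴ − T₂⁴) / (1/ε₁ + 1/ε₂ − 1).
1/ε₁ + 1/ε₂ − 1 = 1/0.34 + 1/0.13 − 1 = 9.633.
T₁⁴ − T₂⁴ = 5.81×10^10 − 5.55×10^9 = 5.26×10^10 K⁴.
q = 5.67×10⁻⁸ × 5.26×10^10 / 9.633 = 309 W/m².
Q = q·A = 309 × 7.8 = 2410 W.

Q ≈ 2410 W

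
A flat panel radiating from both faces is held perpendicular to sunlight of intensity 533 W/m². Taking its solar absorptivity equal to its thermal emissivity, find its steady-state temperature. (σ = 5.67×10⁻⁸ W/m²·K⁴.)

Absorbed flux αS = emitted flux 2εσT⁴ per unit area; with α = ε this gives T = (S/2σ)^(1/4).
T = (533 / (2 × 5.67×10⁻⁸))^(1/4) = (4.70×10^9)^(1/4).
T = 262 K.

T ≈ 262 K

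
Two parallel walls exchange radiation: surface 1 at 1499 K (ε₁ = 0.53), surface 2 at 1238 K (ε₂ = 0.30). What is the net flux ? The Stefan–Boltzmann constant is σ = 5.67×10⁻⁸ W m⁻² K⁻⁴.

For two large parallel gray plates, q = σ(T₁⁴ − T₂⁴) / (1/ε₁ + 1/ε₂ − 1).
1/ε₁ + 1/ε₂ − 1 = 1/0.53 + 1/0.30 − 1 = 4.220.
T₁⁴ − T₂⁴ = 5.05×10^12 − 2.35×10^12 = 2.70×10^12 K⁴.
q = 5.67×10⁻⁸ × 2.70×10^12 / 4.220 = 36300 W/m².

q ≈ 36300 W/m²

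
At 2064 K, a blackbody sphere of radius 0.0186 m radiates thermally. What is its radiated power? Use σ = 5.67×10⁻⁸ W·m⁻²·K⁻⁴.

P ≈ 4470 W

A = 4πr² = 4π × (0.0186)² = 4.35×10^-3 m².
P = σAT⁴ = 5.67×10⁻⁸ × 4.35×10^-3 × (2064)⁴ = 5.67×10⁻⁸ × 4.35×10^-3 × 1.81×10^13.
P = 4470 W.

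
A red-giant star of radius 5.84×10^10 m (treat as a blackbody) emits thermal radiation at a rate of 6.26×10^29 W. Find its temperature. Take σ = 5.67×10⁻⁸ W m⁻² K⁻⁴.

T ≈ 4010 K

A = 4πr² = 4π × (5.84×10^10)² = 4.29×10^22 m².
From P = σAT⁴, T = (P / σA)^(1/4) = (6.26×10^29 / (5.67×10⁻⁸ × 4.29×10^22))^(1/4).
T = (2.58×10^14)^(1/4) = 4010 K.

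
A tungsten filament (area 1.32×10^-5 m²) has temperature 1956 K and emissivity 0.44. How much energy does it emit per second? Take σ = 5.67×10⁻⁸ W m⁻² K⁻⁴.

P ≈ 4.82 W

Stefan–Boltzmann: P = εσAT⁴ = 0.44 × 5.67×10⁻⁸ × 1.32×10^-5 × (1956)⁴ = 0.44 × 5.67×10⁻⁸ × 1.32×10^-5 × 1.46×10^13.
P = 4.82 W.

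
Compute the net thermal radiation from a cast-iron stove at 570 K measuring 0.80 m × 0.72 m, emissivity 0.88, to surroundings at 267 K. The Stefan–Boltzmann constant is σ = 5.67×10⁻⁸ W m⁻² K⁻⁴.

A = 0.80 × 0.72 = 0.576 m².
Q = εσA(T⁴ − T_s⁴). T⁴ − T_s⁴ = (570)⁴ − (267)⁴ = 1.06×10^11 − 5.08×10^9 = 1.00×10^11 K⁴.
Q = 0.88 × 5.67×10⁻⁸ × 0.576 × 1.00×10^11 = 2890 W.

Q ≈ 2890 W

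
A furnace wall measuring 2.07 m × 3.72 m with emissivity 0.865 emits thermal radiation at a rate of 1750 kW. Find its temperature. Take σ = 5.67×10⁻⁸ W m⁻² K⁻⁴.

T ≈ 1470 K

A = 2.07 × 3.72 = 7.70 m².
From P = εσAT⁴, T = (P / εσA)^(1/4) = (1.75×10^6 / (0.865 × 5.67×10⁻⁸ × 7.70))^(1/4).
T = (4.63×10^12)^(1/4) = 1470 K.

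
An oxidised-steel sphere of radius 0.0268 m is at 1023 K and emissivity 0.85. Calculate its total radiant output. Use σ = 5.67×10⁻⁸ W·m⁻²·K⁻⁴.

A = 4πr² = 4π × (0.0268)² = 9.03×10^-3 m².
P = εσAT⁴ = 0.85 × 5.67×10⁻⁸ × 9.03×10^-3 × (1023)⁴ = 0.85 × 5.67×10⁻⁸ × 9.03×10^-3 × 1.10×10^12.
P = 476 W.

P ≈ 476 W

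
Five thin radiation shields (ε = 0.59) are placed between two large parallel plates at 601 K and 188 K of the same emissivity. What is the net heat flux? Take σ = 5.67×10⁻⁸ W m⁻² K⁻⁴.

q ≈ 511 W/m²

Each of the 6 gaps contributes resistance (2/ε − 1) = 2/0.59 − 1 = 2.390; total = 14.34.
q = σ(T₁⁴ − T₂⁴) / 14.34 = 5.67×10⁻⁸ × 1.29×10^11 / 14.34 = 511 W/m².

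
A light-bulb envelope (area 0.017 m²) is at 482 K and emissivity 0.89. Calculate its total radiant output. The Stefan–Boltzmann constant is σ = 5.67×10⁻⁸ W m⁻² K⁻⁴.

P = εσAT⁴ = 0.89 × 5.67×10⁻⁸ × 0.0170 × (482)⁴ = 0.89 × 5.67×10⁻⁸ × 0.0170 × 5.40×10^10.
P = 46.3 W.

P ≈ 46.3 W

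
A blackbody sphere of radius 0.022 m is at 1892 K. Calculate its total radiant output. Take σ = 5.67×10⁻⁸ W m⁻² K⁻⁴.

P ≈ 4420 W

A = 4πr² = 4π × (0.022)² = 6.08×10^-3 m².
P = σAT⁴ = 5.67×10⁻⁸ × 6.08×10^-3 × (1892)⁴ = 5.67×10⁻⁸ × 6.08×10^-3 × 1.28×10^13.
P = 4420 W.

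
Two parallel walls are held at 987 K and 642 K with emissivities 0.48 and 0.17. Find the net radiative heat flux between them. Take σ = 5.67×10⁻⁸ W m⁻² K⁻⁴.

For two large parallel gray plates, q = σ(T₁⁴ − T₂⁴) / (1/ε₁ + 1/ε₂ − 1).
1/ε₁ + 1/ε₂ − 1 = 1/0.48 + 1/0.17 − 1 = 6.966.
T₁⁴ − T₂⁴ = 9.49×10^11 − 1.70×10^11 = 7.79×10^11 K⁴.
q = 5.67×10⁻⁸ × 7.79×10^11 / 6.966 = 6340 W/m².

q ≈ 6340 W/m²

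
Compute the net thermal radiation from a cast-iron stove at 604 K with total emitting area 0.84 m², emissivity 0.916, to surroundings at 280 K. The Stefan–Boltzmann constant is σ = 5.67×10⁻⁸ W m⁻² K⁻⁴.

Q = εσA(T⁴ − T_s⁴). T⁴ − T_s⁴ = (604)⁴ − (280)⁴ = 1.33×10^11 − 6.15×10^9 = 1.27×10^11 K⁴.
Q = 0.916 × 5.67×10⁻⁸ × 0.840 × 1.27×10^11 = 5540 W.

Q ≈ 5540 W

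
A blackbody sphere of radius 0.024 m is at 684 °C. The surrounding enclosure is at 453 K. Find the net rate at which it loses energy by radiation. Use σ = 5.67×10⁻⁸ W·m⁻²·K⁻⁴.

Q ≈ 327 W

A = 4πr² = 4π × (0.024)² = 7.24×10^-3 m².
Convert: 684 °C = 957 K.
Q = σA(T⁴ − T_s⁴). T⁴ − T_s⁴ = (957)⁴ − (453)⁴ = 8.39×10^11 − 4.21×10^10 = 7.97×10^11 K⁴.
Q = 5.67×10⁻⁸ × 7.24×10^-3 × 7.97×10^11 = 327 W.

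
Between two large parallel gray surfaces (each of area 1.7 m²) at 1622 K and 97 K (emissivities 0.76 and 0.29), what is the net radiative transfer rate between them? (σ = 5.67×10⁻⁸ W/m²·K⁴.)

For two large parallel gray plates, q = σ(T₁⁴ − T₂⁴) / (1/ε₁ + 1/ε₂ − 1).
1/ε₁ + 1/ε₂ − 1 = 1/0.76 + 1/0.29 − 1 = 3.764.
T₁⁴ − T₂⁴ = 6.92×10^12 − 8.85×10^7 = 6.92×10^12 K⁴.
q = 5.67×10⁻⁸ × 6.92×10^12 / 3.764 = 1.04×10^5 W/m².
Q = q·A = 1.04×10^5 × 1.7 = 1.77×10^5 W.

Q ≈ 1.77×10^5 W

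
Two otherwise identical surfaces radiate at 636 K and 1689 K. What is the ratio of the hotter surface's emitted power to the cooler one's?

ratio ≈ 49.7

P ∝ T⁴, so the ratio is (1689/636)⁴ = (2.656)⁴ = 49.7.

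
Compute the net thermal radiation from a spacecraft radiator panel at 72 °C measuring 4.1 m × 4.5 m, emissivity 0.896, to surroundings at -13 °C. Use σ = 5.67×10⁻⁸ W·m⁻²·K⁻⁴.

Q ≈ 9000 W

A = 4.1 × 4.5 = 18.4 m².
Convert: 72 °C = 345 K; -13 °C = 260 K.
Q = εσA(T⁴ − T_s⁴). T⁴ − T_s⁴ = (345)⁴ − (260)⁴ = 1.42×10^10 − 4.57×10^9 = 9.60×10^9 K⁴.
Q = 0.896 × 5.67×10⁻⁸ × 18.4 × 9.60×10^9 = 9000 W.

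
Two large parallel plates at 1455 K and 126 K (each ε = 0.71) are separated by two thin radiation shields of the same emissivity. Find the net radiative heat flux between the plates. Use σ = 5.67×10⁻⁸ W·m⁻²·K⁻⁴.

Each of the 3 gaps contributes resistance (2/ε − 1) = 2/0.71 − 1 = 1.817; total = 5.451.
q = σ(T₁⁴ − T₂⁴) / 5.451 = 5.67×10⁻⁸ × 4.48×10^12 / 5.451 = 46600 W/m².

q ≈ 46600 W/m²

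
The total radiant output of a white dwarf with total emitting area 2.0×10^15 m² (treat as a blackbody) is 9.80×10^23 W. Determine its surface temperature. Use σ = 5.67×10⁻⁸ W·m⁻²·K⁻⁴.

From P = σAT⁴, T = (P / σA)^(1/4) = (9.80×10^23 / (5.67×10⁻⁸ × 2.00×10^15))^(1/4).
T = (8.64×10^15)^(1/4) = 9640 K.

T ≈ 9640 K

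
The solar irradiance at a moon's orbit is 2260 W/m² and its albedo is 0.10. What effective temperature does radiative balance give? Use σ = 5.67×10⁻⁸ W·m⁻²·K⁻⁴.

T ≈ 308 K

Power absorbed = (1−a)S·πR²; power emitted = 4πR²σT⁴. Equating and cancelling πR²:
T = ((1−a)S / 4σ)^(1/4) = (2030 / (4 × 5.67×10⁻⁸))^(1/4) = (8.97×10^9)^(1/4).
T = 308 K.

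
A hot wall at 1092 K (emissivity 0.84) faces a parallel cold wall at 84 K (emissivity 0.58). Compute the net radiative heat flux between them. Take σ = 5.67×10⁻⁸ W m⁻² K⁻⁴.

q ≈ 42100 W/m²

For two large parallel gray plates, q = σ(T₁⁴ − T₂⁴) / (1/ε₁ + 1/ε₂ − 1).
1/ε₁ + 1/ε₂ − 1 = 1/0.84 + 1/0.58 − 1 = 1.915.
T₁⁴ − T₂⁴ = 1.42×10^12 − 4.98×10^7 = 1.42×10^12 K⁴.
q = 5.67×10⁻⁸ × 1.42×10^12 / 1.915 = 42100 W/m².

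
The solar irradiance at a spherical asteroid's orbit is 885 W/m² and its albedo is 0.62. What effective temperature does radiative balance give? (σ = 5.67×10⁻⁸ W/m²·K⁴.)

Power absorbed = (1−a)S·πR²; power emitted = 4πR²σT⁴. Equating and cancelling πR²:
T = ((1−a)S / 4σ)^(1/4) = (336 / (4 × 5.67×10⁻⁸))^(1/4) = (1.48×10^9)^(1/4).
T = 196 K.

T ≈ 196 K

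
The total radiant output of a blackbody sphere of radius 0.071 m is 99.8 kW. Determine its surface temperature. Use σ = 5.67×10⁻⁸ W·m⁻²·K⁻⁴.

A = 4πr² = 4π × (0.071)² = 0.0633 m².
From P = σAT⁴, T = (P / σA)^(1/4) = (99800 / (5.67×10⁻⁸ × 0.0633))^(1/4).
T = (2.78×10^13)^(1/4) = 2300 K.

T ≈ 2300 K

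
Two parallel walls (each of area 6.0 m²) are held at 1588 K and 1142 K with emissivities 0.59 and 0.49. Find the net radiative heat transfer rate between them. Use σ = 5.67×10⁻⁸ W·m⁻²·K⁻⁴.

For two large parallel gray plates, q = σ(T₁⁴ − T₂⁴) / (1/ε₁ + 1/ε₂ − 1).
1/ε₁ + 1/ε₂ − 1 = 1/0.59 + 1/0.49 − 1 = 2.736.
T₁⁴ − T₂⁴ = 6.36×10^12 − 1.70×10^12 = 4.66×10^12 K⁴.
q = 5.67×10⁻⁸ × 4.66×10^12 / 2.736 = 96500 W/m².
Q = q·A = 96500 × 6.0 = 5.79×10^5 W.

Q ≈ 5.79×10^5 W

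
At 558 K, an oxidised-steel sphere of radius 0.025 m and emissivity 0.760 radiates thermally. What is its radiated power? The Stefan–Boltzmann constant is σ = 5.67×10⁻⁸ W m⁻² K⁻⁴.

P ≈ 32.8 W

A = 4πr² = 4π × (0.025)² = 7.85×10^-3 m².
Stefan–Boltzmann: P = εσAT⁴ = 0.760 × 5.67×10⁻⁸ × 7.85×10^-3 × (558)⁴ = 0.760 × 5.67×10⁻⁸ × 7.85×10^-3 × 9.69×10^10.
P = 32.8 W.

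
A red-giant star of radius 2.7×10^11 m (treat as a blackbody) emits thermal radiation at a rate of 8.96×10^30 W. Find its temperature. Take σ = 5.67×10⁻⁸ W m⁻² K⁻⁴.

T ≈ 3620 K

A = 4πr² = 4π × (2.7×10^11)² = 9.16×10^23 m².
From P = σAT⁴, T = (P / σA)^(1/4) = (8.96×10^30 / (5.67×10⁻⁸ × 9.16×10^23))^(1/4).
T = (1.72×10^14)^(1/4) = 3620 K.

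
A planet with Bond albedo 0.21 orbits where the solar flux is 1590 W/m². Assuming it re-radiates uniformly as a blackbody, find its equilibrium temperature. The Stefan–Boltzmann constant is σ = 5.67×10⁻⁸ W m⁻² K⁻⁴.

Power absorbed = (1−a)S·πR²; power emitted = 4πR²σT⁴. Equating and cancelling πR²:
T = ((1−a)S / 4σ)^(1/4) = (1260 / (4 × 5.67×10⁻⁸))^(1/4) = (5.54×10^9)^(1/4).
T = 273 K.

T ≈ 273 K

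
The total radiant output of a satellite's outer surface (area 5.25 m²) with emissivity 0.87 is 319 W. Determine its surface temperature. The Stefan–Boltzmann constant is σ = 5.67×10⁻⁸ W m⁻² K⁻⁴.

T ≈ 187 K

From P = εσAT⁴, T = (P / εσA)^(1/4) = (319 / (0.87 × 5.67×10⁻⁸ × 5.25))^(1/4).
T = (1.23×10^9)^(1/4) = 187 K.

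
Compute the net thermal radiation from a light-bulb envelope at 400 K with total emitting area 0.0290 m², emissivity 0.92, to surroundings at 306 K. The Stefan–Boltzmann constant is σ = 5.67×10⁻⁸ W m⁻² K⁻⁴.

Q = εσA(T⁴ − T_s⁴). T⁴ − T_s⁴ = (400)⁴ − (306)⁴ = 2.56×10^10 − 8.77×10^9 = 1.68×10^10 K⁴.
Q = 0.92 × 5.67×10⁻⁸ × 0.0290 × 1.68×10^10 = 25.5 W.

Q ≈ 25.5 W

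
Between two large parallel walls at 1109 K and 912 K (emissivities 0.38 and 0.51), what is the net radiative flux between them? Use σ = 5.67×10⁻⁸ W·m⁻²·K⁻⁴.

For two large parallel gray plates, q = σ(T₁⁴ − T₂⁴) / (1/ε₁ + 1/ε₂ − 1).
1/ε₁ + 1/ε₂ − 1 = 1/0.38 + 1/0.51 − 1 = 3.592.
T₁⁴ − T₂⁴ = 1.51×10^12 − 6.92×10^11 = 8.21×10^11 K⁴.
q = 5.67×10⁻⁸ × 8.21×10^11 / 3.592 = 13000 W/m².

q ≈ 13000 W/m²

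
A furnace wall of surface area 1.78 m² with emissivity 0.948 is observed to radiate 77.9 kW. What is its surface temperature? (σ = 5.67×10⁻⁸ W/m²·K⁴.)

From P = εσAT⁴, T = (P / εσA)^(1/4) = (77900 / (0.948 × 5.67×10⁻⁸ × 1.78))^(1/4).
T = (8.14×10^11)^(1/4) = 950 K.

T ≈ 950 K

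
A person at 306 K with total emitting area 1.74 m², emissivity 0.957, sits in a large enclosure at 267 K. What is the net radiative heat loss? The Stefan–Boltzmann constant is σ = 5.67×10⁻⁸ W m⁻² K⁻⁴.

Q = εσA(T⁴ − T_s⁴). T⁴ − T_s⁴ = (306)⁴ − (267)⁴ = 8.77×10^9 − 5.08×10^9 = 3.69×10^9 K⁴.
Q = 0.957 × 5.67×10⁻⁸ × 1.74 × 3.69×10^9 = 348 W.

Q ≈ 348 W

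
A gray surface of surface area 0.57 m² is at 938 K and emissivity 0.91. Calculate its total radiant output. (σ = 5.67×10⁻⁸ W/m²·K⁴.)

Stefan–Boltzmann: P = εσAT⁴ = 0.91 × 5.67×10⁻⁸ × 0.570 × (938)⁴ = 0.91 × 5.67×10⁻⁸ × 0.570 × 7.74×10^11.
P = 22800 W.

P ≈ 22800 W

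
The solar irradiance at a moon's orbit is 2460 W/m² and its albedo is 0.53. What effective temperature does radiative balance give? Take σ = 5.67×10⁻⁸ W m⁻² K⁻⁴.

Power absorbed = (1−a)S·πR²; power emitted = 4πR²σT⁴. Equating and cancelling πR²:
T = ((1−a)S / 4σ)^(1/4) = (1160 / (4 × 5.67×10⁻⁸))^(1/4) = (5.10×10^9)^(1/4).
T = 267 K.

T ≈ 267 K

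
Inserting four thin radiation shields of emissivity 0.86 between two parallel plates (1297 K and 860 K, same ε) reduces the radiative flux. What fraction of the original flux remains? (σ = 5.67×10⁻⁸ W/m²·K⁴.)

With N identical shields there are N+1 = 5 gaps in series, each with the same radiative resistance, so the flux falls to 1/(N+1) of its unshielded value.

ratio ≈ 0.200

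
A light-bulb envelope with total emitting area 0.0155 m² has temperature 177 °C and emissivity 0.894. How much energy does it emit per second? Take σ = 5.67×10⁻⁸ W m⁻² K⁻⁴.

P ≈ 32.2 W

177 °C = 450 K.
P = εσAT⁴ = 0.894 × 5.67×10⁻⁸ × 0.0155 × (450)⁴ = 0.894 × 5.67×10⁻⁸ × 0.0155 × 4.10×10^10.
P = 32.2 W.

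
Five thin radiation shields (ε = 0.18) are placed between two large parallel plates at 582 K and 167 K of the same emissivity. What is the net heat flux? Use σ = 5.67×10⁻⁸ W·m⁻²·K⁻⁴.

Each of the 6 gaps contributes resistance (2/ε − 1) = 2/0.18 − 1 = 10.11; total = 60.67.
q = σ(T₁⁴ − T₂⁴) / 60.67 = 5.67×10⁻⁸ × 1.14×10^11 / 60.67 = 107 W/m².

q ≈ 107 W/m²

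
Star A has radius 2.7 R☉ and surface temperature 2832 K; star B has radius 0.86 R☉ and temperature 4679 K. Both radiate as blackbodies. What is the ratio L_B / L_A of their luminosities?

L = 4πR²σT⁴ ∝ R²T⁴, so L_B/L_A = (0.86/2.7)² × (4679/2832)⁴ = 0.101 × 7.45 = 0.756.

L_B/L_A ≈ 0.756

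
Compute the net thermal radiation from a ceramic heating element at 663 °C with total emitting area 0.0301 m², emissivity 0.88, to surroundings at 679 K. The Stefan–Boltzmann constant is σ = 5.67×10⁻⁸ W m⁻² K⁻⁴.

Convert: 663 °C = 936 K.
Q = εσA(T⁴ − T_s⁴). T⁴ − T_s⁴ = (936)⁴ − (679)⁴ = 7.68×10^11 − 2.13×10^11 = 5.55×10^11 K⁴.
Q = 0.88 × 5.67×10⁻⁸ × 0.0301 × 5.55×10^11 = 834 W.

Q ≈ 834 W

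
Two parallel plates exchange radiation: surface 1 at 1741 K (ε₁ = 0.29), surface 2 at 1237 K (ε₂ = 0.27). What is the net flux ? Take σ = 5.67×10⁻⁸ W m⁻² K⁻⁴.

For two large parallel gray plates, q = σ(T₁⁴ − T₂⁴) / (1/ε₁ + 1/ε₂ − 1).
1/ε₁ + 1/ε₂ − 1 = 1/0.29 + 1/0.27 − 1 = 6.152.
T₁⁴ − T₂⁴ = 9.19×10^12 − 2.34×10^12 = 6.85×10^12 K⁴.
q = 5.67×10⁻⁸ × 6.85×10^12 / 6.152 = 63100 W/m².

q ≈ 63100 W/m²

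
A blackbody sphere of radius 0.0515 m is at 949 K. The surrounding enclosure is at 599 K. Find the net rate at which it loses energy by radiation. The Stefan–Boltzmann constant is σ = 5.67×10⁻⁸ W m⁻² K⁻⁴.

Q ≈ 1290 W

A = 4πr² = 4π × (0.0515)² = 0.0333 m².
Q = σA(T⁴ − T_s⁴). T⁴ − T_s⁴ = (949)⁴ − (599)⁴ = 8.11×10^11 − 1.29×10^11 = 6.82×10^11 K⁴.
Q = 5.67×10⁻⁸ × 0.0333 × 6.82×10^11 = 1290 W.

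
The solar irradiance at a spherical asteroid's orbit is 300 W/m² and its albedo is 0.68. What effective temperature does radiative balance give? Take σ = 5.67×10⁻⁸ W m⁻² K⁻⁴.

T ≈ 143 K

Power absorbed = (1−a)S·πR²; power emitted = 4πR²σT⁴. Equating and cancelling πR²:
T = ((1−a)S / 4σ)^(1/4) = (96.0 / (4 × 5.67×10⁻⁸))^(1/4) = (4.23×10^8)^(1/4).
T = 143 K.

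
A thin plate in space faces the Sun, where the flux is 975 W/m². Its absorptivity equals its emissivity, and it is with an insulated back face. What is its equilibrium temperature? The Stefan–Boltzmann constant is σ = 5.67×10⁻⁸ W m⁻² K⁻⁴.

Absorbed flux αS = emitted flux εσT⁴ (one radiating face); with α = ε, T = (S/σ)^(1/4).
T = (975 / 5.67×10⁻⁸)^(1/4) = (1.72×10^10)^(1/4).
T = 362 K.

T ≈ 362 K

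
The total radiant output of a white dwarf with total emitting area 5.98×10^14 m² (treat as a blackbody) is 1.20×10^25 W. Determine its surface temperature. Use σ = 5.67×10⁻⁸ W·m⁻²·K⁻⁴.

T ≈ 24400 K

From P = σAT⁴, T = (P / σA)^(1/4) = (1.20×10^25 / (5.67×10⁻⁸ × 5.98×10^14))^(1/4).
T = (3.54×10^17)^(1/4) = 24400 K.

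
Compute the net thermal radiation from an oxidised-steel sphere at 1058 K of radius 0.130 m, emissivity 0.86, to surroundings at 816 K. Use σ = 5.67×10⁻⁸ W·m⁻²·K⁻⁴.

A = 4πr² = 4π × (0.130)² = 0.212 m².
Q = εσA(T⁴ − T_s⁴). T⁴ − T_s⁴ = (1058)⁴ − (816)⁴ = 1.25×10^12 − 4.43×10^11 = 8.10×10^11 K⁴.
Q = 0.86 × 5.67×10⁻⁸ × 0.212 × 8.10×10^11 = 8380 W.

Q ≈ 8380 W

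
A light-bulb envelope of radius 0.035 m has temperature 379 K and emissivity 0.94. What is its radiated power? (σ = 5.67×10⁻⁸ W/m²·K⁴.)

A = 4πr² = 4π × (0.035)² = 0.0154 m².
Stefan–Boltzmann: P = εσAT⁴ = 0.94 × 5.67×10⁻⁸ × 0.0154 × (379)⁴ = 0.94 × 5.67×10⁻⁸ × 0.0154 × 2.06×10^10.
P = 16.9 W.

P ≈ 16.9 W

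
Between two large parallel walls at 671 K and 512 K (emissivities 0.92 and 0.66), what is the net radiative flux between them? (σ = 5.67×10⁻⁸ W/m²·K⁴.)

For two large parallel gray plates, q = σ(T₁⁴ − T₂⁴) / (1/ε₁ + 1/ε₂ − 1).
1/ε₁ + 1/ε₂ − 1 = 1/0.92 + 1/0.66 − 1 = 1.602.
T₁⁴ − T₂⁴ = 2.03×10^11 − 6.87×10^10 = 1.34×10^11 K⁴.
q = 5.67×10⁻⁸ × 1.34×10^11 / 1.602 = 4740 W/m².

q ≈ 4740 W/m²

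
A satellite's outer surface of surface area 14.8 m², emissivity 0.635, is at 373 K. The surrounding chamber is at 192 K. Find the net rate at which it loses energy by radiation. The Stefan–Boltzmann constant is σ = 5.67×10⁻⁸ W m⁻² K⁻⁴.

Q = εσA(T⁴ − T_s⁴). T⁴ − T_s⁴ = (373)⁴ − (192)⁴ = 1.94×10^10 − 1.36×10^9 = 1.80×10^10 K⁴.
Q = 0.635 × 5.67×10⁻⁸ × 14.8 × 1.80×10^10 = 9590 W.

Q ≈ 9590 W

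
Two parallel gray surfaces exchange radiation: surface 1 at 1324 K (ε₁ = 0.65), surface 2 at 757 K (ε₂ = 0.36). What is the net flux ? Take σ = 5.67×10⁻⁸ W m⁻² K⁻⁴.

q ≈ 46900 W/m²

For two large parallel gray plates, q = σ(T₁⁴ − T₂⁴) / (1/ε₁ + 1/ε₂ − 1).
1/ε₁ + 1/ε₂ − 1 = 1/0.65 + 1/0.36 − 1 = 3.316.
T₁⁴ − T₂⁴ = 3.07×10^12 − 3.28×10^11 = 2.74×10^12 K⁴.
q = 5.67×10⁻⁸ × 2.74×10^12 / 3.316 = 46900 W/m².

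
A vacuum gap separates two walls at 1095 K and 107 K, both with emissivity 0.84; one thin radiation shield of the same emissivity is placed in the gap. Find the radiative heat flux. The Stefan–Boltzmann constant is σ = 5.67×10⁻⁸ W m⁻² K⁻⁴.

Each of the 2 gaps contributes resistance (2/ε − 1) = 2/0.84 − 1 = 1.381; total = 2.762.
q = σ(T₁⁴ − T₂⁴) / 2.762 = 5.67×10⁻⁸ × 1.44×10^12 / 2.762 = 29500 W/m².

q ≈ 29500 W/m²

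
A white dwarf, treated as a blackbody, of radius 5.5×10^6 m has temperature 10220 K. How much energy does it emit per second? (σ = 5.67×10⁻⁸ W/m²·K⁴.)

P ≈ 2.35×10^23 W

A = 4πr² = 4π × (5.5×10^6)² = 3.80×10^14 m².
P = σAT⁴ = 5.67×10⁻⁸ × 3.80×10^14 × (10220)⁴ = 5.67×10⁻⁸ × 3.80×10^14 × 1.09×10^16.
P = 2.35×10^23 W.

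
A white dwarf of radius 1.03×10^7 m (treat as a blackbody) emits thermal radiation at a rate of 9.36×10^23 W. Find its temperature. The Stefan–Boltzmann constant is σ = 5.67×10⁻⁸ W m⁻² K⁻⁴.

A = 4πr² = 4π × (1.03×10^7)² = 1.33×10^15 m².
From P = σAT⁴, T = (P / σA)^(1/4) = (9.36×10^23 / (5.67×10⁻⁸ × 1.33×10^15))^(1/4).
T = (1.24×10^16)^(1/4) = 10500 K.

T ≈ 10500 K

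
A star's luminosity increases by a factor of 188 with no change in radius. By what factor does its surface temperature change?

factor ≈ 3.70

P ∝ T⁴ ⇒ T ∝ P^(1/4), so T scales by (188)^(1/4) = 3.70.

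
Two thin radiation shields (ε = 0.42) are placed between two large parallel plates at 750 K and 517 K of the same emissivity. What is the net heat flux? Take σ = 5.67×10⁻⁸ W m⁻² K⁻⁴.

q ≈ 1230 W/m²

Each of the 3 gaps contributes resistance (2/ε − 1) = 2/0.42 − 1 = 3.762; total = 11.29.
q = σ(T₁⁴ − T₂⁴) / 11.29 = 5.67×10⁻⁸ × 2.45×10^11 / 11.29 = 1230 W/m².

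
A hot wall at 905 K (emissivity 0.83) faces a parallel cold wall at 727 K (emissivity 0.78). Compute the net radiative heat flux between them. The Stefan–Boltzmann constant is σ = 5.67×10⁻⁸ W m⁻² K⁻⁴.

q ≈ 14900 W/m²

For two large parallel gray plates, q = σ(T₁⁴ − T₂⁴) / (1/ε₁ + 1/ε₂ − 1).
1/ε₁ + 1/ε₂ − 1 = 1/0.83 + 1/0.78 − 1 = 1.487.
T₁⁴ − T₂⁴ = 6.71×10^11 − 2.79×10^11 = 3.91×10^11 K⁴.
q = 5.67×10⁻⁸ × 3.91×10^11 / 1.487 = 14900 W/m².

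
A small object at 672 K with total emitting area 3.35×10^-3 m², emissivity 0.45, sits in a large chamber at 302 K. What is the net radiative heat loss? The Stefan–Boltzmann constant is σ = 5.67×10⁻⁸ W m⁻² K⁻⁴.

Q = εσA(T⁴ − T_s⁴). T⁴ − T_s⁴ = (672)⁴ − (302)⁴ = 2.04×10^11 − 8.32×10^9 = 1.96×10^11 K⁴.
Q = 0.45 × 5.67×10⁻⁸ × 3.35×10^-3 × 1.96×10^11 = 16.7 W.

Q ≈ 16.7 W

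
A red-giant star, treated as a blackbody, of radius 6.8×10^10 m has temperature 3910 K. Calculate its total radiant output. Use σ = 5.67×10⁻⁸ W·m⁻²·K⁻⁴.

P ≈ 7.70×10^29 W

A = 4πr² = 4π × (6.8×10^10)² = 5.81×10^22 m².
P = σAT⁴ = 5.67×10⁻⁸ × 5.81×10^22 × (3910)⁴ = 5.67×10⁻⁸ × 5.81×10^22 × 2.34×10^14.
P = 7.70×10^29 W.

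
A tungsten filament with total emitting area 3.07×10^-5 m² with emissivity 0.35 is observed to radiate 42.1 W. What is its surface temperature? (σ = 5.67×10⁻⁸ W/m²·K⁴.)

From P = εσAT⁴, T = (P / εσA)^(1/4) = (42.1 / (0.35 × 5.67×10⁻⁸ × 3.07×10^-5))^(1/4).
T = (6.91×10^13)^(1/4) = 2880 K.

T ≈ 2880 K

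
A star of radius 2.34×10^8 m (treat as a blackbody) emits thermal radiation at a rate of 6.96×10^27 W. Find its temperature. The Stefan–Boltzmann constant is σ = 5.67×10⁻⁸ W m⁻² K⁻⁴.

A = 4πr² = 4π × (2.34×10^8)² = 6.88×10^17 m².
From P = σAT⁴, T = (P / σA)^(1/4) = (6.96×10^27 / (5.67×10⁻⁸ × 6.88×10^17))^(1/4).
T = (1.78×10^17)^(1/4) = 20600 K.

T ≈ 20600 K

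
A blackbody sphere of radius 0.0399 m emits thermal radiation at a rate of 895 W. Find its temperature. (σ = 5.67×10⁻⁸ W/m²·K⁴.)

T ≈ 942 K

A = 4πr² = 4π × (0.0399)² = 0.0200 m².
From P = σAT⁴, T = (P / σA)^(1/4) = (895 / (5.67×10⁻⁸ × 0.0200))^(1/4).
T = (7.89×10^11)^(1/4) = 942 K.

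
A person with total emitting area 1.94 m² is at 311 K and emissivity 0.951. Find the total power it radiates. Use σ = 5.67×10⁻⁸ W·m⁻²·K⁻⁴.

P ≈ 979 W

P = εσAT⁴ = 0.951 × 5.67×10⁻⁸ × 1.94 × (311)⁴ = 0.951 × 5.67×10⁻⁸ × 1.94 × 9.35×10^9.
P = 979 W.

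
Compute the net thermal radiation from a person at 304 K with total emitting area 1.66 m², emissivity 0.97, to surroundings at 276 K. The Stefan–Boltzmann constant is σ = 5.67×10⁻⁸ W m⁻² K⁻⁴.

Q = εσA(T⁴ − T_s⁴). T⁴ − T_s⁴ = (304)⁴ − (276)⁴ = 8.54×10^9 − 5.80×10^9 = 2.74×10^9 K⁴.
Q = 0.97 × 5.67×10⁻⁸ × 1.66 × 2.74×10^9 = 250 W.

Q ≈ 250 W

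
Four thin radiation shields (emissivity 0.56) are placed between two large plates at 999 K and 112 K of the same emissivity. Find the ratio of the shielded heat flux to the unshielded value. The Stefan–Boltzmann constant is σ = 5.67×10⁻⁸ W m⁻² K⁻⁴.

ratio ≈ 0.200

With N identical shields there are N+1 = 5 gaps in series, each with the same radiative resistance, so the flux falls to 1/(N+1) of its unshielded value.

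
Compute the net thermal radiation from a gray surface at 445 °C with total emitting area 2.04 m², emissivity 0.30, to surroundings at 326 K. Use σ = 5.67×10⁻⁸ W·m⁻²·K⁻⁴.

Convert: 445 °C = 718 K.
Q = εσA(T⁴ − T_s⁴). T⁴ − T_s⁴ = (718)⁴ − (326)⁴ = 2.66×10^11 − 1.13×10^10 = 2.54×10^11 K⁴.
Q = 0.30 × 5.67×10⁻⁸ × 2.04 × 2.54×10^11 = 8830 W.

Q ≈ 8830 W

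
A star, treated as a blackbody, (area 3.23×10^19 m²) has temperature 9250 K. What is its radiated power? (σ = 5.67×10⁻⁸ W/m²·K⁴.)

P ≈ 1.34×10^28 W

P = σAT⁴ = 5.67×10⁻⁸ × 3.23×10^19 × (9250)⁴ = 5.67×10⁻⁸ × 3.23×10^19 × 7.32×10^15.
P = 1.34×10^28 W.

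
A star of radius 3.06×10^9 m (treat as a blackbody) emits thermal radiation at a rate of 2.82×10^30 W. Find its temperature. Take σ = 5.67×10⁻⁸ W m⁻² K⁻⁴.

A = 4πr² = 4π × (3.06×10^9)² = 1.18×10^20 m².
From P = σAT⁴, T = (P / σA)^(1/4) = (2.82×10^30 / (5.67×10⁻⁸ × 1.18×10^20))^(1/4).
T = (4.23×10^17)^(1/4) = 25500 K.

T ≈ 25500 K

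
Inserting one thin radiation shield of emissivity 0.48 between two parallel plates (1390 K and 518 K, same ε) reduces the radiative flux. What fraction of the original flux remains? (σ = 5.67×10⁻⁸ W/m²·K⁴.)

With N identical shields there are N+1 = 2 gaps in series, each with the same radiative resistance, so the flux falls to 1/(N+1) of its unshielded value.

ratio ≈ 0.500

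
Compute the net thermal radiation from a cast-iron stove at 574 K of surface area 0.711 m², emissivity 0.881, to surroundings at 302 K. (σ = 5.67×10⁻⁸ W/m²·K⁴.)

Q ≈ 3560 W

Q = εσA(T⁴ − T_s⁴). T⁴ − T_s⁴ = (574)⁴ − (302)⁴ = 1.09×10^11 − 8.32×10^9 = 1.00×10^11 K⁴.
Q = 0.881 × 5.67×10⁻⁸ × 0.711 × 1.00×10^11 = 3560 W.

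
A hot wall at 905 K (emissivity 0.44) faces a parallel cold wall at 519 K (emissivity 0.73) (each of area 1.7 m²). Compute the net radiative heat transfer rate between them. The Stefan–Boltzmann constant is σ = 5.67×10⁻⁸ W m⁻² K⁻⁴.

Q ≈ 21800 W

For two large parallel gray plates, q = σ(T₁⁴ − T₂⁴) / (1/ε₁ + 1/ε₂ − 1).
1/ε₁ + 1/ε₂ − 1 = 1/0.44 + 1/0.73 − 1 = 2.643.
T₁⁴ − T₂⁴ = 6.71×10^11 − 7.26×10^10 = 5.98×10^11 K⁴.
q = 5.67×10⁻⁸ × 5.98×10^11 / 2.643 = 12800 W/m².
Q = q·A = 12800 × 1.7 = 21800 W.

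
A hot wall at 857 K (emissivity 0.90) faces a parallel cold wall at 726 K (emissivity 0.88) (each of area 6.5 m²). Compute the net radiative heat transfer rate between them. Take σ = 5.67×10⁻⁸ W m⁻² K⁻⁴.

For two large parallel gray plates, q = σ(T₁⁴ − T₂⁴) / (1/ε₁ + 1/ε₂ − 1).
1/ε₁ + 1/ε₂ − 1 = 1/0.90 + 1/0.88 − 1 = 1.247.
T₁⁴ − T₂⁴ = 5.39×10^11 − 2.78×10^11 = 2.62×10^11 K⁴.
q = 5.67×10⁻⁸ × 2.62×10^11 / 1.247 = 11900 W/m².
Q = q·A = 11900 × 6.5 = 77300 W.

Q ≈ 77300 W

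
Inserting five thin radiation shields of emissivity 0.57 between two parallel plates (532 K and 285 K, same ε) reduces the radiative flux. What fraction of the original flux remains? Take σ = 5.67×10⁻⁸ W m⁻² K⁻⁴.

ratio ≈ 0.167

With N identical shields there are N+1 = 6 gaps in series, each with the same radiative resistance, so the flux falls to 1/(N+1) of its unshielded value.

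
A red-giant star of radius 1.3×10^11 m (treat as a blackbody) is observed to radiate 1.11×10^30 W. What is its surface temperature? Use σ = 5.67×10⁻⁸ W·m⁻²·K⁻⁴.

A = 4πr² = 4π × (1.3×10^11)² = 2.12×10^23 m².
From P = σAT⁴, T = (P / σA)^(1/4) = (1.11×10^30 / (5.67×10⁻⁸ × 2.12×10^23))^(1/4).
T = (9.22×10^13)^(1/4) = 3100 K.

T ≈ 3100 K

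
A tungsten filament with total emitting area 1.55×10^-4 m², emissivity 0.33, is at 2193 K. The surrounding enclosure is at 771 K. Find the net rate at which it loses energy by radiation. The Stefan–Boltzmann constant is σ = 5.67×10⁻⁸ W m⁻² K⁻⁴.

Q ≈ 66.1 W

Q = εσA(T⁴ − T_s⁴). T⁴ − T_s⁴ = (2193)⁴ − (771)⁴ = 2.31×10^13 − 3.53×10^11 = 2.28×10^13 K⁴.
Q = 0.33 × 5.67×10⁻⁸ × 1.55×10^-4 × 2.28×10^13 = 66.1 W.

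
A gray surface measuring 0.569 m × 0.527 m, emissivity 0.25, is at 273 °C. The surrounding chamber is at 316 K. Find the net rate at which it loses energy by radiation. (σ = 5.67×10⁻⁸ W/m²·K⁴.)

A = 0.569 × 0.527 = 0.300 m².
Convert: 273 °C = 546 K.
Q = εσA(T⁴ − T_s⁴). T⁴ − T_s⁴ = (546)⁴ − (316)⁴ = 8.89×10^10 − 9.97×10^9 = 7.89×10^10 K⁴.
Q = 0.25 × 5.67×10⁻⁸ × 0.300 × 7.89×10^10 = 335 W.

Q ≈ 335 W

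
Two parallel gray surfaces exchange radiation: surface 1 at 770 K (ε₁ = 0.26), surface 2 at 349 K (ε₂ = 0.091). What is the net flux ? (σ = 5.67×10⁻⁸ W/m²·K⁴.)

q ≈ 1380 W/m²

For two large parallel gray plates, q = σ(T₁⁴ − T₂⁴) / (1/ε₁ + 1/ε₂ − 1).
1/ε₁ + 1/ε₂ − 1 = 1/0.26 + 1/0.091 − 1 = 13.84.
T₁⁴ − T₂⁴ = 3.52×10^11 − 1.48×10^10 = 3.37×10^11 K⁴.
q = 5.67×10⁻⁸ × 3.37×10^11 / 13.84 = 1380 W/m².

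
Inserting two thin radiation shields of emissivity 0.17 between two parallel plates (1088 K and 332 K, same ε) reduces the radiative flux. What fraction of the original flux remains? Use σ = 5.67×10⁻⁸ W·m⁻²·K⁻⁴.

ratio ≈ 0.333

With N identical shields there are N+1 = 3 gaps in series, each with the same radiative resistance, so the flux falls to 1/(N+1) of its unshielded value.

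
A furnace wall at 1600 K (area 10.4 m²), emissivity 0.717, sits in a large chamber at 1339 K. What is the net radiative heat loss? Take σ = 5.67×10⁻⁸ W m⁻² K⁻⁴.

Q ≈ 1.41×10^6 W

Q = εσA(T⁴ − T_s⁴). T⁴ − T_s⁴ = (1600)⁴ − (1339)⁴ = 6.55×10^12 − 3.21×10^12 = 3.34×10^12 K⁴.
Q = 0.717 × 5.67×10⁻⁸ × 10.4 × 3.34×10^12 = 1.41×10^6 W.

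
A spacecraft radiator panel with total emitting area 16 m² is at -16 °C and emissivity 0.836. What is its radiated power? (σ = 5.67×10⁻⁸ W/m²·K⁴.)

-16 °C = 257 K.
P = εσAT⁴ = 0.836 × 5.67×10⁻⁸ × 16.0 × (257)⁴ = 0.836 × 5.67×10⁻⁸ × 16.0 × 4.36×10^9.
P = 3310 W.

P ≈ 3310 W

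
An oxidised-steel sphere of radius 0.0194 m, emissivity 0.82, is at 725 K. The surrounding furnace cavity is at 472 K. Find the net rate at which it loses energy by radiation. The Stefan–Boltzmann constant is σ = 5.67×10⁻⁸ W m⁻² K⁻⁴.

Q ≈ 49.8 W

A = 4πr² = 4π × (0.0194)² = 4.73×10^-3 m².
Q = εσA(T⁴ − T_s⁴). T⁴ − T_s⁴ = (725)⁴ − (472)⁴ = 2.76×10^11 − 4.96×10^10 = 2.27×10^11 K⁴.
Q = 0.82 × 5.67×10⁻⁸ × 4.73×10^-3 × 2.27×10^11 = 49.8 W.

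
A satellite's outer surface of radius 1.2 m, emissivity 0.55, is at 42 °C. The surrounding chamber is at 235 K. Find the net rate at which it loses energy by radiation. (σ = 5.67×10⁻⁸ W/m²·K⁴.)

A = 4πr² = 4π × (1.2)² = 18.1 m².
Convert: 42 °C = 315 K.
Q = εσA(T⁴ − T_s⁴). T⁴ − T_s⁴ = (315)⁴ − (235)⁴ = 9.85×10^9 − 3.05×10^9 = 6.80×10^9 K⁴.
Q = 0.55 × 5.67×10⁻⁸ × 18.1 × 6.80×10^9 = 3830 W.

Q ≈ 3830 W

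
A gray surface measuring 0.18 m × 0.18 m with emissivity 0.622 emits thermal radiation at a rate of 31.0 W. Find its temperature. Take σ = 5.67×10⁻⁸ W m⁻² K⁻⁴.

T ≈ 406 K

A = 0.18 × 0.18 = 0.0324 m².
From P = εσAT⁴, T = (P / εσA)^(1/4) = (31.0 / (0.622 × 5.67×10⁻⁸ × 0.0324))^(1/4).
T = (2.71×10^10)^(1/4) = 406 K.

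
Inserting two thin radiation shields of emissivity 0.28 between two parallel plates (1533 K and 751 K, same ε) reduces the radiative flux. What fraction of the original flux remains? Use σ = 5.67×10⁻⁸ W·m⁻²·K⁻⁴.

With N identical shields there are N+1 = 3 gaps in series, each with the same radiative resistance, so the flux falls to 1/(N+1) of its unshielded value.

ratio ≈ 0.333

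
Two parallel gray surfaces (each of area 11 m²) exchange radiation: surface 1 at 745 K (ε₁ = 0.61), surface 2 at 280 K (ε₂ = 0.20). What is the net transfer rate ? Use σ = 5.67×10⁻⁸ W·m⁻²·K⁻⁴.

For two large parallel gray plates, q = σ(T₁⁴ − T₂⁴) / (1/ε₁ + 1/ε₂ − 1).
1/ε₁ + 1/ε₂ − 1 = 1/0.61 + 1/0.20 − 1 = 5.639.
T₁⁴ − T₂⁴ = 3.08×10^11 − 6.15×10^9 = 3.02×10^11 K⁴.
q = 5.67×10⁻⁸ × 3.02×10^11 / 5.639 = 3040 W/m².
Q = q·A = 3040 × 11 = 33400 W.

Q ≈ 33400 W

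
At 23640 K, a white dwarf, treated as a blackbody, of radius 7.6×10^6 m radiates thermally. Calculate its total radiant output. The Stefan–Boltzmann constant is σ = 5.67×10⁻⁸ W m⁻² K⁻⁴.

A = 4πr² = 4π × (7.6×10^6)² = 7.26×10^14 m².
P = σAT⁴ = 5.67×10⁻⁸ × 7.26×10^14 × (23640)⁴ = 5.67×10⁻⁸ × 7.26×10^14 × 3.12×10^17.
P = 1.29×10^25 W.

P ≈ 1.29×10^25 W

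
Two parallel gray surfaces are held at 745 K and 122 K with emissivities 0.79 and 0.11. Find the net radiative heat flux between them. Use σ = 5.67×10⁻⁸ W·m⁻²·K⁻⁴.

q ≈ 1870 W/m²

For two large parallel gray plates, q = σ(T₁⁴ − T₂⁴) / (1/ε₁ + 1/ε₂ − 1).
1/ε₁ + 1/ε₂ − 1 = 1/0.79 + 1/0.11 − 1 = 9.357.
T₁⁴ − T₂⁴ = 3.08×10^11 − 2.22×10^8 = 3.08×10^11 K⁴.
q = 5.67×10⁻⁸ × 3.08×10^11 / 9.357 = 1870 W/m².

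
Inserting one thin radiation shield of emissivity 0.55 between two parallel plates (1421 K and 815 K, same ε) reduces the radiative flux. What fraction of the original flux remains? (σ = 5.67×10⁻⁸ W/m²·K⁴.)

ratio ≈ 0.500

With N identical shields there are N+1 = 2 gaps in series, each with the same radiative resistance, so the flux falls to 1/(N+1) of its unshielded value.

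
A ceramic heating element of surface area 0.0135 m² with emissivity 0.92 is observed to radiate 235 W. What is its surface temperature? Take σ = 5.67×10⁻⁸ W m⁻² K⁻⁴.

T ≈ 760 K

From P = εσAT⁴, T = (P / εσA)^(1/4) = (235 / (0.92 × 5.67×10⁻⁸ × 0.0135))^(1/4).
T = (3.34×10^11)^(1/4) = 760 K.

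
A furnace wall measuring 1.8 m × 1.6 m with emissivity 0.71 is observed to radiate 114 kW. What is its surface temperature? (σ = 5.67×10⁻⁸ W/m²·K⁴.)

A = 1.8 × 1.6 = 2.88 m².
From P = εσAT⁴, T = (P / εσA)^(1/4) = (1.14×10^5 / (0.71 × 5.67×10⁻⁸ × 2.88))^(1/4).
T = (9.83×10^11)^(1/4) = 996 K.

T ≈ 996 K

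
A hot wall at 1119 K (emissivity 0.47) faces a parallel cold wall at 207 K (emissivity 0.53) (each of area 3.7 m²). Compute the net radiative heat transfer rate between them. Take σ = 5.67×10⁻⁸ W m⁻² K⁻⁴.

Q ≈ 1.09×10^5 W

For two large parallel gray plates, q = σ(T₁⁴ − T₂⁴) / (1/ε₁ + 1/ε₂ − 1).
1/ε₁ + 1/ε₂ − 1 = 1/0.47 + 1/0.53 − 1 = 3.014.
T₁⁴ − T₂⁴ = 1.57×10^12 − 1.84×10^9 = 1.57×10^12 K⁴.
q = 5.67×10⁻⁸ × 1.57×10^12 / 3.014 = 29500 W/m².
Q = q·A = 29500 × 3.7 = 1.09×10^5 W.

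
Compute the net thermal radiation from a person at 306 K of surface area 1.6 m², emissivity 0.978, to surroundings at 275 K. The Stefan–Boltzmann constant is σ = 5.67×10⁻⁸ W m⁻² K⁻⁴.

Q = εσA(T⁴ − T_s⁴). T⁴ − T_s⁴ = (306)⁴ − (275)⁴ = 8.77×10^9 − 5.72×10^9 = 3.05×10^9 K⁴.
Q = 0.978 × 5.67×10⁻⁸ × 1.60 × 3.05×10^9 = 270 W.

Q ≈ 270 W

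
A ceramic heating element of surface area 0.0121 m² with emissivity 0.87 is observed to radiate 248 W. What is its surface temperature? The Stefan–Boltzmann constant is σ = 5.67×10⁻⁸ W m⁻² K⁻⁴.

T ≈ 803 K

From P = εσAT⁴, T = (P / εσA)^(1/4) = (248 / (0.87 × 5.67×10⁻⁸ × 0.0121))^(1/4).
T = (4.15×10^11)^(1/4) = 803 K.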